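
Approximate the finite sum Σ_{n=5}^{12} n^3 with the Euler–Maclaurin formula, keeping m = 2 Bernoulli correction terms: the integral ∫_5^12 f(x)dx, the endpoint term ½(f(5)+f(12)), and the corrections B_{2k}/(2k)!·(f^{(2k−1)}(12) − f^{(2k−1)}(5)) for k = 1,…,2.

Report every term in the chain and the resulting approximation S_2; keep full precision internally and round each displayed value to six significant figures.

Integral: ∫_5^12 x^3 dx = 5027.75.
½[f(5) + f(12)] = ½[125.000 + 1728.00] = 926.500.
Running total after boundary: 5954.25.
Correction k=1: B_{2}/2! · (f^{(1)}(12) − f^{(1)}(5)) = 1/12 · (432.000 − 75.0000) = 29.7500.
After k=1: 5984.00.
Correction k=2: B_{4}/4! · (f^{(3)}(12) − f^{(3)}(5)) = −1/720 · (6.00000 − 6.00000) = 0.00000.

S_2 ≈ 5984.00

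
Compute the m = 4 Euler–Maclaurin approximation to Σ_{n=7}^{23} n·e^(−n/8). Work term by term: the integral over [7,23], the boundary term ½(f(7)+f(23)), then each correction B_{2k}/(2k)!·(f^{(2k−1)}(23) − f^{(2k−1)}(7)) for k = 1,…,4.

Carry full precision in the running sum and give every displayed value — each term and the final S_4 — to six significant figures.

The integral term ∫_7^23 x·e^(−x/8) dx = 36.0322.
½[f(7) + f(23)] = ½[2.91803 + 1.29757] = 2.10780.
Integral + boundary = 38.1400.
Correction k=1: B_{2}/2! · (f^{(1)}(23) − f^{(1)}(7)) = 1/12 · (-0.105780 − 0.0521078) = -0.0131573.
Partial sum through k=1: 38.1269.
Correction k=2: B_{4}/4! · (f^{(3)}(23) − f^{(3)}(7)) = −1/720 · (0.000110188 − 0.0138411) = 1.90707e-05.
Partial sum through k=2: 38.1269.
Correction k=3: B_{6}/6! · (f^{(5)}(23) − f^{(5)}(7)) = 1/30240 · (2.92686e-05 − 0.000419813) = -1.29148e-08.
Partial sum through k=3: 38.1269.
Correction k=4: B_{8}/8! · (f^{(7)}(23) − f^{(7)}(7)) = −1/1209600 · (8.87743e-07 − 9.73999e-06) = 7.31833e-12.

S_4 ≈ 38.1269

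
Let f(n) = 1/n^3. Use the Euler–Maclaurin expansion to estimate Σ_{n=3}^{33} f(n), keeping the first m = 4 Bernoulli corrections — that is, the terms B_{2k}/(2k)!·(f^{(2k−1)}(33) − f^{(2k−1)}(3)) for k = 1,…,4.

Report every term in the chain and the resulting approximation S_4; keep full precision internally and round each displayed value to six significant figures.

S_4 ≈ 0.0766109

∫_3^33 1/x^3 dx evaluates to 0.0550964.
Boundary: ½(f(3) + f(33)) = ½(0.0370370 + 2.78265e-05) = 0.0185324.
Running total after boundary: 0.0736289.
Correction k=1: B_{2}/2! · (f^{(1)}(33) − f^{(1)}(3)) = 1/12 · (-2.52968e-06 − (-0.0370370)) = 0.00308621.
Running total after k=1: 0.0767151.
Correction k=2: B_{4}/4! · (f^{(3)}(33) − f^{(3)}(3)) = −1/720 · (-4.64588e-08 − (-0.0823045)) = -0.000114312.
Running total after k=2: 0.0766007.
Correction k=3: B_{6}/6! · (f^{(5)}(33) − f^{(5)}(3)) = 1/30240 · (-1.79180e-09 − (-0.384088)) = 1.27013e-05.
Running total after k=3: 0.0766134.
Correction k=4: B_{8}/8! · (f^{(7)}(33) − f^{(7)}(3)) = −1/1209600 · (-1.18466e-10 − (-3.07270)) = -2.54026e-06.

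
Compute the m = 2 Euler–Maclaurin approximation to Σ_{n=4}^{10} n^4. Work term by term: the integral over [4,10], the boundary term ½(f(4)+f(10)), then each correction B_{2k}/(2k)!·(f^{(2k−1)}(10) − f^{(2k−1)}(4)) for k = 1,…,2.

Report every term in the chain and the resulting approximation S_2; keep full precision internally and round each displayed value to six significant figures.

The integral term ∫_4^10 x^4 dx = 19795.2.
Endpoint term: (f(4) + f(10))/2 = (256.000 + 10000.0)/2 = 5128.00.
Integral + boundary = 24923.2.
Correction k=1: B_{2}/2! · (f^{(1)}(10) − f^{(1)}(4)) = 1/12 · (4000.00 − 256.000) = 312.000.
After k=1: 25235.2.
Correction k=2: B_{4}/4! · (f^{(3)}(10) − f^{(3)}(4)) = −1/720 · (240.000 − 96.0000) = -0.200000.

S_2 ≈ 25235.0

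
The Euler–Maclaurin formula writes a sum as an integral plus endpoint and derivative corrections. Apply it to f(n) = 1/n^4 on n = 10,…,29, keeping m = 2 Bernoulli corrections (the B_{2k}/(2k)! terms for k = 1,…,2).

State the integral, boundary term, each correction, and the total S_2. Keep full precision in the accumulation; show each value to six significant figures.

S_2 ≈ 0.000373673

∫_10^29 1/x^4 dx evaluates to 0.000319666.
½[f(10) + f(29)] = ½[0.000100000 + 1.41387e-06] = 5.07069e-05.
So far: 0.000370373.
k=1: B_{2}/(2)! × [f^{(1)}(29) − f^{(1)}(10)] = 1/12 × (-1.95016e-07 − (-4.00000e-05)) = 3.31708e-06.
Running total after k=1: 0.000373690.
k=2: B_{4}/(4)! × [f^{(3)}(29) − f^{(3)}(10)] = −1/720 × (-6.95657e-09 − (-1.20000e-05)) = -1.66570e-08.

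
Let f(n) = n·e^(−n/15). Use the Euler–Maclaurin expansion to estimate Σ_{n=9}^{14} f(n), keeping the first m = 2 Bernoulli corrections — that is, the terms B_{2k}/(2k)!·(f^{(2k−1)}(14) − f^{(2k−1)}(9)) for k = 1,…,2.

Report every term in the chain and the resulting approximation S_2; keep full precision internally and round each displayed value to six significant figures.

S_2 ≈ 31.7187

The integral term ∫_9^14 x·e^(−x/15) dx = 26.5125.
½[f(9) + f(14)] = ½[4.93930 + 5.50537] = 5.22234.
Running total after boundary: 31.7348.
k=1: B_{2}/(2)! × [f^{(1)}(14) − f^{(1)}(9)] = 1/12 × (0.0262160 − 0.219525) = -0.0161091.
Running total after k=1: 31.7187.
k=2: B_{4}/(4)! × [f^{(3)}(14) − f^{(3)}(9)] = −1/720 × (0.00361199 − 0.00585399) = 3.11389e-06.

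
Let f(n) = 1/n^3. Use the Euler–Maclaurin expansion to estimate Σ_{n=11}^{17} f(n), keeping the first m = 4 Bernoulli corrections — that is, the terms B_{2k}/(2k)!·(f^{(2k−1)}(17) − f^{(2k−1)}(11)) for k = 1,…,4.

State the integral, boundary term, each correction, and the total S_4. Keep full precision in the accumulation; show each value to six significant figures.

The integral term ∫_11^17 1/x^3 dx = 0.00240213.
Boundary: ½(f(11) + f(17)) = ½(0.000751315 + 0.000203542) = 0.000477428.
Running total after boundary: 0.00287956.
k=1: B_{2}/(2)! × [f^{(1)}(17) − f^{(1)}(11)] = 1/12 × (-3.59191e-05 − (-0.000204904)) = 1.40821e-05.
Partial sum through k=1: 0.00289364.
k=2: B_{4}/(4)! × [f^{(3)}(17) − f^{(3)}(11)] = −1/720 × (-2.48575e-06 − (-3.38684e-05)) = -4.35871e-08.
Partial sum through k=2: 0.00289359.
k=3: B_{6}/(6)! × [f^{(5)}(17) − f^{(5)}(11)] = 1/30240 × (-3.61251e-07 − (-1.17560e-05)) = 3.76810e-10.
Partial sum through k=3: 0.00289359.
k=4: B_{8}/(8)! × [f^{(7)}(17) − f^{(7)}(11)] = −1/1209600 × (-9.00003e-08 − (-6.99530e-06)) = -5.70874e-12.

S_4 ≈ 0.00289359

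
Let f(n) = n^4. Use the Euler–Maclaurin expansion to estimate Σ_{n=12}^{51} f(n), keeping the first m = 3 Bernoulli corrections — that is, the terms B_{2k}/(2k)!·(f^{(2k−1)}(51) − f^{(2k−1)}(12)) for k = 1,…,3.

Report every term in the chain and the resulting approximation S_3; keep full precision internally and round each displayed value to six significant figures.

The integral term ∫_12^51 x^4 dx = 6.89553e+07.
½[f(12) + f(51)] = ½[20736.0 + 6.76520e+06] = 3.39297e+06.
So far: 7.23483e+07.
Order-1 term: 1/12 · (530604 − 6912.00) = 43641.0.
After k=1: 7.23919e+07.
Order-2 term: −1/720 · (1224.00 − 288.000) = -1.30000.
After k=2: 7.23919e+07.
Order-3 term: 1/30240 · (0.00000 − 0.00000) = 0.00000.

S_3 ≈ 7.23919e+07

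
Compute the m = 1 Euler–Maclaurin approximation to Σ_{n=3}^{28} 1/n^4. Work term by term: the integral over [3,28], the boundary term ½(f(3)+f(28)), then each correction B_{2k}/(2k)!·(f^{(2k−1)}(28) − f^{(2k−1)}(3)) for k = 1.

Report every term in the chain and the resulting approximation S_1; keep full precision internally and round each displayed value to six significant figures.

∫_3^28 1/x^4 dx evaluates to 0.0123305.
Boundary: ½(f(3) + f(28)) = ½(0.0123457 + 1.62693e-06) = 0.00617365.
Integral + boundary = 0.0185041.
k=1: B_{2}/(2)! × [f^{(1)}(28) − f^{(1)}(3)] = 1/12 × (-2.32418e-07 − (-0.0164609)) = 0.00137172.

S_1 ≈ 0.0198759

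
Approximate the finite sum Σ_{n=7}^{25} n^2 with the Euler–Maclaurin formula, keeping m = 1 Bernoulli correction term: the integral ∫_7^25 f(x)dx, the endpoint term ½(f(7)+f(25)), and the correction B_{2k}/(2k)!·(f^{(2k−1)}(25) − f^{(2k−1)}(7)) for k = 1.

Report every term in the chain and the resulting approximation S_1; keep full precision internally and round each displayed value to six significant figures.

S_1 ≈ 5434.00

The integral term ∫_7^25 x^2 dx = 5094.00.
½[f(7) + f(25)] = ½[49.0000 + 625.000] = 337.000.
So far: 5431.00.
Order-1 term: 1/12 · (50.0000 − 14.0000) = 3.00000.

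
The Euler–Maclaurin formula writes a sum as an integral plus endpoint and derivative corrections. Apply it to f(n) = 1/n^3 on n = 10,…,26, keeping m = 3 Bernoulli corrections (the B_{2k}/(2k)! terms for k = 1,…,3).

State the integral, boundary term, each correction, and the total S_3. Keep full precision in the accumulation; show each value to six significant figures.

∫_10^26 1/x^3 dx evaluates to 0.00426036.
Endpoint term: (f(10) + f(26))/2 = (0.00100000 + 5.68958e-05)/2 = 0.000528448.
Running total after boundary: 0.00478880.
Order-1 term: 1/12 · (-6.56490e-06 − (-0.000300000)) = 2.44529e-05.
Partial sum through k=1: 0.00481326.
Order-2 term: −1/720 · (-1.94228e-07 − (-6.00000e-05)) = -8.30636e-08.
Partial sum through k=2: 0.00481317.
Order-3 term: 1/30240 · (-1.20674e-08 − (-2.52000e-05)) = 8.32934e-10.

S_3 ≈ 0.00481317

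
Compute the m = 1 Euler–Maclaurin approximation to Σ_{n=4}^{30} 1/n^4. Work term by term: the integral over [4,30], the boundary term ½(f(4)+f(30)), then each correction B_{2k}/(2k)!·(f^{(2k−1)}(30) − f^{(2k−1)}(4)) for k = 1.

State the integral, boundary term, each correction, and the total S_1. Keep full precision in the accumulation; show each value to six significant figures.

S_1 ≈ 0.00747524

Integral: ∫_4^30 1/x^4 dx = 0.00519599.
Endpoint term: (f(4) + f(30))/2 = (0.00390625 + 1.23457e-06)/2 = 0.00195374.
Integral + boundary = 0.00714973.
Correction k=1: B_{2}/2! · (f^{(1)}(30) − f^{(1)}(4)) = 1/12 · (-1.64609e-07 − (-0.00390625)) = 0.000325507.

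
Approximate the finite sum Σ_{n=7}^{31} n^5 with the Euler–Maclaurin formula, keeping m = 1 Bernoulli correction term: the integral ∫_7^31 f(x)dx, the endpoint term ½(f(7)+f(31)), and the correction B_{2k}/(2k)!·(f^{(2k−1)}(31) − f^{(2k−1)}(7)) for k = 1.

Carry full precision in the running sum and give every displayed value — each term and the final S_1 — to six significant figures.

S_1 ≈ 1.62604e+08

∫_7^31 x^5 dx evaluates to 1.47898e+08.
Boundary: ½(f(7) + f(31)) = ½(16807.0 + 2.86292e+07) = 1.43230e+07.
Integral + boundary = 1.62221e+08.
k=1: B_{2}/(2)! × [f^{(1)}(31) − f^{(1)}(7)] = 1/12 × (4.61760e+06 − 12005.0) = 383800.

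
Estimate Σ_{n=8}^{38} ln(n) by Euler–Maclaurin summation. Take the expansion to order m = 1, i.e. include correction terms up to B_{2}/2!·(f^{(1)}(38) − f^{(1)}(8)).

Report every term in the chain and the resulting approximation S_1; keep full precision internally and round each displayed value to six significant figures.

The integral term ∫_8^38 ln(x) dx = 91.5927.
½[f(8) + f(38)] = ½[2.07944 + 3.63759] = 2.85851.
So far: 94.4513.
Order-1 term: 1/12 · (0.0263158 − 0.125000) = -0.00822368.

S_1 ≈ 94.4430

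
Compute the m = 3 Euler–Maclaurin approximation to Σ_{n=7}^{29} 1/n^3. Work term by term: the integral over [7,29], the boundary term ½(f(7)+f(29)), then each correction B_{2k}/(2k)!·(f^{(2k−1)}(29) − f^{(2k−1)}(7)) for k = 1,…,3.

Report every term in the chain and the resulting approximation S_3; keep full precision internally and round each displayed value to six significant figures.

The integral term ∫_7^29 1/x^3 dx = 0.00960955.
Endpoint term: (f(7) + f(29))/2 = (0.00291545 + 4.10021e-05)/2 = 0.00147823.
Integral + boundary = 0.0110878.
k=1: B_{2}/(2)! × [f^{(1)}(29) − f^{(1)}(7)] = 1/12 × (-4.24160e-06 − (-0.00124948)) = 0.000103770.
Partial sum through k=1: 0.0111915.
k=2: B_{4}/(4)! × [f^{(3)}(29) − f^{(3)}(7)] = −1/720 × (-1.00870e-07 − (-0.000509992)) = -7.08182e-07.
Partial sum through k=2: 0.0111908.
k=3: B_{6}/(6)! × [f^{(5)}(29) − f^{(5)}(7)] = 1/30240 × (-5.03752e-09 − (-0.000437136)) = 1.44554e-08.

S_3 ≈ 0.0111909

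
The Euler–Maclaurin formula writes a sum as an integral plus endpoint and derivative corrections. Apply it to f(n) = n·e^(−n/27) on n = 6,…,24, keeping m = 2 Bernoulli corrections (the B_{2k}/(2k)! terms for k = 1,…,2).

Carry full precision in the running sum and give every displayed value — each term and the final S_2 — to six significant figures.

S_2 ≈ 154.643

Integral: ∫_6^24 x·e^(−x/27) dx = 147.355.
Boundary: ½(f(6) + f(24)) = ½(4.80442 + 9.86669) = 7.33556.
Integral + boundary = 154.691.
Order-1 term: 1/12 · (0.0456791 − 0.622796) = -0.0480931.
After k=1: 154.643.
Order-2 term: −1/720 · (0.00119054 − 0.00305113) = 2.58415e-06.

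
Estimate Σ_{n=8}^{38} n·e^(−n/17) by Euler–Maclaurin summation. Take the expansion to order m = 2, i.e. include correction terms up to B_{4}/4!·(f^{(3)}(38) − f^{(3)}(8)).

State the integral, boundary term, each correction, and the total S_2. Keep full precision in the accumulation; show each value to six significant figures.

S_2 ≈ 169.954

The integral term ∫_8^38 x·e^(−x/17) dx = 165.462.
Endpoint term: (f(8) + f(38))/2 = (4.99708 + 4.06451)/2 = 4.53079.
Integral + boundary = 169.992.
k=1: B_{2}/(2)! × [f^{(1)}(38) − f^{(1)}(8)] = 1/12 × (-0.132128 − 0.330689) = -0.0385681.
After k=1: 169.954.
k=2: B_{4}/(4)! × [f^{(3)}(38) − f^{(3)}(8)] = −1/720 × (0.000283022 − 0.00546698) = 7.19995e-06.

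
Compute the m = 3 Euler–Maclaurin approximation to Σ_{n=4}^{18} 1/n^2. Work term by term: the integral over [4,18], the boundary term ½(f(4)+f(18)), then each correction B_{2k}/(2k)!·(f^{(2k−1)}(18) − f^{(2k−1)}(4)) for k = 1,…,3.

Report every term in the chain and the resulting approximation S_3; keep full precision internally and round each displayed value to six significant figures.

The integral term ∫_4^18 1/x^2 dx = 0.194444.
Endpoint term: (f(4) + f(18))/2 = (0.0625000 + 0.00308642)/2 = 0.0327932.
Running total after boundary: 0.227238.
Order-1 term: 1/12 · (-0.000342936 − (-0.0312500)) = 0.00257559.
Partial sum through k=1: 0.229813.
Order-2 term: −1/720 · (-1.27013e-05 − (-0.0234375)) = -3.25344e-05.
Partial sum through k=2: 0.229781.
Order-3 term: 1/30240 · (-1.17605e-06 − (-0.0439453)) = 1.45318e-06.

S_3 ≈ 0.229782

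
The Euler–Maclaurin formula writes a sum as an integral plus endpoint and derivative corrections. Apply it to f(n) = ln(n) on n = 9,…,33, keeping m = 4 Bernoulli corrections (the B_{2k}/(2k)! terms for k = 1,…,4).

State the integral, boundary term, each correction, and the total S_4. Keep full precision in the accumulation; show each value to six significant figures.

S_4 ≈ 74.4499

Integral: ∫_9^33 ln(x) dx = 71.6097.
Endpoint term: (f(9) + f(33))/2 = (2.19722 + 3.49651)/2 = 2.84687.
Running total after boundary: 74.4566.
Correction k=1: B_{2}/2! · (f^{(1)}(33) − f^{(1)}(9)) = 1/12 · (0.0303030 − 0.111111) = -0.00673401.
After k=1: 74.4499.
Correction k=2: B_{4}/4! · (f^{(3)}(33) − f^{(3)}(9)) = −1/720 · (5.56529e-05 − 0.00274348) = 3.73310e-06.
After k=2: 74.4499.
Correction k=3: B_{6}/6! · (f^{(5)}(33) − f^{(5)}(9)) = 1/30240 · (6.13256e-07 − 0.000406442) = -1.34203e-08.
After k=3: 74.4499.
Correction k=4: B_{8}/8! · (f^{(7)}(33) − f^{(7)}(9)) = −1/1209600 · (1.68941e-08 − 0.000150534) = 1.24436e-10.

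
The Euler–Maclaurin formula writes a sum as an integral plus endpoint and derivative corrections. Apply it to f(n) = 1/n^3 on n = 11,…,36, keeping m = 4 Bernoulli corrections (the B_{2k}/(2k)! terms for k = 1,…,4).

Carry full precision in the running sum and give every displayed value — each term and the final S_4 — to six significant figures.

∫_11^36 1/x^3 dx evaluates to 0.00374643.
Boundary: ½(f(11) + f(36)) = ½(0.000751315 + 2.14335e-05) = 0.000386374.
Integral + boundary = 0.00413280.
Order-1 term: 1/12 · (-1.78612e-06 − (-0.000204904)) = 1.69265e-05.
Running total after k=1: 0.00414973.
Order-2 term: −1/720 · (-2.75636e-08 − (-3.38684e-05)) = -4.70012e-08.
Running total after k=2: 0.00414968.
Order-3 term: 1/30240 · (-8.93265e-10 − (-1.17560e-05)) = 3.88727e-10.
Running total after k=3: 0.00414968.
Order-4 term: −1/1209600 · (-4.96259e-11 − (-6.99530e-06)) = -5.78311e-12.

S_4 ≈ 0.00414968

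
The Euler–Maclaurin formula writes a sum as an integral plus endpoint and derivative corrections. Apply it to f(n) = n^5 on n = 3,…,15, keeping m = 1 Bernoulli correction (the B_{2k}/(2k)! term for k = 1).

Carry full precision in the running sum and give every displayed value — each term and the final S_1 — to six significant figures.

∫_3^15 x^5 dx evaluates to 1.89832e+06.
½[f(3) + f(15)] = ½[243.000 + 759375] = 379809.
So far: 2.27812e+06.
k=1: B_{2}/(2)! × [f^{(1)}(15) − f^{(1)}(3)] = 1/12 × (253125 − 405.000) = 21060.0.

S_1 ≈ 2.29918e+06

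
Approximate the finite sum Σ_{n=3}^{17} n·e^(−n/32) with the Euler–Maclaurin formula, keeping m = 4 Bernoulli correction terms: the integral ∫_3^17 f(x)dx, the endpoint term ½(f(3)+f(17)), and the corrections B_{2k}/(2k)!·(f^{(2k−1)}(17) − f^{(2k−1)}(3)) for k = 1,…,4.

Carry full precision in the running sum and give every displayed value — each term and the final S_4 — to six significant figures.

S_4 ≈ 104.309

∫_3^17 x·e^(−x/32) dx evaluates to 97.9920.
Boundary: ½(f(3) + f(17)) = ½(2.73153 + 9.99378) = 6.36266.
Running total after boundary: 104.355.
Order-1 term: 1/12 · (0.275564 − 0.825150) = -0.0457988.
Partial sum through k=1: 104.309.
Order-2 term: −1/720 · (0.00141729 − 0.00258415) = 1.62064e-06.
Partial sum through k=2: 104.309.
Order-3 term: 1/30240 · (2.50534e-06 − 4.26025e-06) = -5.80325e-11.
Partial sum through k=3: 104.309.
Order-4 term: −1/1209600 · (3.54162e-09 − 5.85635e-09) = 1.91364e-15.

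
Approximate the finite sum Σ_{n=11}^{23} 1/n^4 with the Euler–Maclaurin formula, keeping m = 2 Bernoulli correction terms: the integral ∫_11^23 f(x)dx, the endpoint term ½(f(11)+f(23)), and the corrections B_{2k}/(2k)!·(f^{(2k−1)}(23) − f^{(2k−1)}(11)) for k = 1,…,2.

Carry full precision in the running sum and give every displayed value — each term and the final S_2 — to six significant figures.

S_2 ≈ 0.000260989

Integral: ∫_11^23 1/x^4 dx = 0.000223042.
Endpoint term: (f(11) + f(23))/2 = (6.83013e-05 + 3.57346e-06)/2 = 3.59374e-05.
So far: 0.000258979.
k=1: B_{2}/(2)! × [f^{(1)}(23) − f^{(1)}(11)] = 1/12 × (-6.21471e-07 − (-2.48369e-05)) = 2.01795e-06.
Running total after k=1: 0.000260997.
k=2: B_{4}/(4)! × [f^{(3)}(23) − f^{(3)}(11)] = −1/720 × (-3.52441e-08 − (-6.15790e-06)) = -8.50369e-09.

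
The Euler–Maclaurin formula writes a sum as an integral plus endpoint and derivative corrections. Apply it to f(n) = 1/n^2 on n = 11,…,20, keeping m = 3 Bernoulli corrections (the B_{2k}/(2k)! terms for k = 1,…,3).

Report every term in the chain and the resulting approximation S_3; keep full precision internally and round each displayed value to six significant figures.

S_3 ≈ 0.0463955

The integral term ∫_11^20 1/x^2 dx = 0.0409091.
Boundary: ½(f(11) + f(20)) = ½(0.00826446 + 0.00250000) = 0.00538223.
Running total after boundary: 0.0462913.
Correction k=1: B_{2}/2! · (f^{(1)}(20) − f^{(1)}(11)) = 1/12 · (-0.000250000 − (-0.00150263)) = 0.000104386.
Running total after k=1: 0.0463957.
Correction k=2: B_{4}/4! · (f^{(3)}(20) − f^{(3)}(11)) = −1/720 · (-7.50000e-06 − (-0.000149021)) = -1.96557e-07.
Running total after k=2: 0.0463955.
Correction k=3: B_{6}/6! · (f^{(5)}(20) − f^{(5)}(11)) = 1/30240 · (-5.62500e-07 − (-3.69474e-05)) = 1.20320e-09.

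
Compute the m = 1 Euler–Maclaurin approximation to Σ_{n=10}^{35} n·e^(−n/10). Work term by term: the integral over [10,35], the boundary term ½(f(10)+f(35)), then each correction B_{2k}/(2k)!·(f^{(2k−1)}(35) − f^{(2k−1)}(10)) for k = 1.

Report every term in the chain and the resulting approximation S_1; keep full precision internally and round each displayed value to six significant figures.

∫_10^35 x·e^(−x/10) dx evaluates to 59.9871.
Boundary: ½(f(10) + f(35)) = ½(3.67879 + 1.05691) = 2.36785.
So far: 62.3549.
k=1: B_{2}/(2)! × [f^{(1)}(35) − f^{(1)}(10)] = 1/12 × (-0.0754935 − 0.00000) = -0.00629112.

S_1 ≈ 62.3486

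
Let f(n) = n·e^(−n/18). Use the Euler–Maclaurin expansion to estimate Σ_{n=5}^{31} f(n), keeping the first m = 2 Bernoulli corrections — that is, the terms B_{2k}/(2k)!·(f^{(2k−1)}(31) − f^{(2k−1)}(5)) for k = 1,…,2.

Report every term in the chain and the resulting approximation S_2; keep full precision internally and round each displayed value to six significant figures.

Integral: ∫_5^31 x·e^(−x/18) dx = 156.005.
Boundary: ½(f(5) + f(31)) = ½(3.78733 + 5.53873) = 4.66303.
Running total after boundary: 160.668.
Correction k=1: B_{2}/2! · (f^{(1)}(31) − f^{(1)}(5)) = 1/12 · (-0.129038 − 0.547058) = -0.0563414.
Running total after k=1: 160.611.
Correction k=2: B_{4}/4! · (f^{(3)}(31) − f^{(3)}(5)) = −1/720 · (0.000704626 − 0.00636416) = 7.86047e-06.

S_2 ≈ 160.611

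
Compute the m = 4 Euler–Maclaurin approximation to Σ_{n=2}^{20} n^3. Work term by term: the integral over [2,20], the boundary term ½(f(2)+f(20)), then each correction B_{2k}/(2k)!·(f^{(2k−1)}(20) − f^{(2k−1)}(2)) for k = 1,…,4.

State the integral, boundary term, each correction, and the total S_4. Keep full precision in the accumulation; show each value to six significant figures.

S_4 ≈ 44099.0

The integral term ∫_2^20 x^3 dx = 39996.0.
½[f(2) + f(20)] = ½[8.00000 + 8000.00] = 4004.00.
So far: 44000.0.
k=1: B_{2}/(2)! × [f^{(1)}(20) − f^{(1)}(2)] = 1/12 × (1200.00 − 12.0000) = 99.0000.
After k=1: 44099.0.
k=2: B_{4}/(4)! × [f^{(3)}(20) − f^{(3)}(2)] = −1/720 × (6.00000 − 6.00000) = 0.00000.
After k=2: 44099.0.
k=3: B_{6}/(6)! × [f^{(5)}(20) − f^{(5)}(2)] = 1/30240 × (0.00000 − 0.00000) = 0.00000.
After k=3: 44099.0.
k=4: B_{8}/(8)! × [f^{(7)}(20) − f^{(7)}(2)] = −1/1209600 × (0.00000 − 0.00000) = 0.00000.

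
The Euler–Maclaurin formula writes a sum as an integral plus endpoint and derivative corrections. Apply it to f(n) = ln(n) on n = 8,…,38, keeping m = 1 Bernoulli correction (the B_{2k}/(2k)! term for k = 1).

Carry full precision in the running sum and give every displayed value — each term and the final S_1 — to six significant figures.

S_1 ≈ 94.4430

Integral: ∫_8^38 ln(x) dx = 91.5927.
½[f(8) + f(38)] = ½[2.07944 + 3.63759] = 2.85851.
Integral + boundary = 94.4513.
k=1: B_{2}/(2)! × [f^{(1)}(38) − f^{(1)}(8)] = 1/12 × (0.0263158 − 0.125000) = -0.00822368.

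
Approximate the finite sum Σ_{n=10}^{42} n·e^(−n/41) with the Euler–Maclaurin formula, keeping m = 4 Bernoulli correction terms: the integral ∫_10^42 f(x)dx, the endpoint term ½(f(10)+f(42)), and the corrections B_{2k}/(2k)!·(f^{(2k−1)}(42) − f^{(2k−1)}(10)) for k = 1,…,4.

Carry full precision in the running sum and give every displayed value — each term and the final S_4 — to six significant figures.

S_4 ≈ 428.110

Integral: ∫_10^42 x·e^(−x/41) dx = 416.703.
½[f(10) + f(42)] = ½[7.83564 + 15.0786] = 11.4571.
So far: 428.161.
Order-1 term: 1/12 · (-0.00875647 − 0.592451) = -0.0501006.
After k=1: 428.110.
Order-2 term: −1/720 · (0.000421936 − 0.00128470) = 1.19828e-06.
After k=2: 428.110.
Order-3 term: 1/30240 · (5.05105e-07 − 1.31883e-06) = -2.69090e-11.
After k=3: 428.110.
Order-4 term: −1/1209600 · (4.51640e-10 − 1.11447e-09) = 5.47973e-16.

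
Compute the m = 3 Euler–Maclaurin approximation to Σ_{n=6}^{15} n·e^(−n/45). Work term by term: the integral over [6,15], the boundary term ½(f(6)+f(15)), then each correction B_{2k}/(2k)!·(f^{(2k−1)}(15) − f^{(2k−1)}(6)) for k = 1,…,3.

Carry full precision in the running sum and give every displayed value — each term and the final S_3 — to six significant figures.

S_3 ≈ 81.8643

The integral term ∫_6^15 x·e^(−x/45) dx = 73.8882.
½[f(6) + f(15)] = ½[5.25104 + 10.7480] = 7.99950.
Running total after boundary: 81.8877.
Order-1 term: 1/12 · (0.477688 − 0.758484) = -0.0233997.
After k=1: 81.8643.
Order-2 term: −1/720 · (0.000943580 − 0.00123893) = 4.10206e-07.
After k=2: 81.8643.
Order-3 term: 1/30240 · (8.15440e-07 − 1.03867e-06) = -7.38180e-12.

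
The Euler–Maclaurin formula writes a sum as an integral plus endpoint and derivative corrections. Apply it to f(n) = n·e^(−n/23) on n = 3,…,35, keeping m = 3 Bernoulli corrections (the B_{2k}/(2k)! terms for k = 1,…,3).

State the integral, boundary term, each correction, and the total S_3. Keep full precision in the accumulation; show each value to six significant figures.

S_3 ≈ 238.682

∫_3^35 x·e^(−x/23) dx evaluates to 233.618.
½[f(3) + f(35)] = ½[2.63314 + 7.64161] = 5.13738.
So far: 238.756.
Order-1 term: 1/12 · (-0.113912 − 0.763229) = -0.0730951.
After k=1: 238.682.
Order-2 term: −1/720 · (0.000610116 − 0.00476117) = 5.76535e-06.
After k=2: 238.682.
Order-3 term: 1/30240 · (2.71374e-06 − 1.52733e-05) = -4.15328e-10.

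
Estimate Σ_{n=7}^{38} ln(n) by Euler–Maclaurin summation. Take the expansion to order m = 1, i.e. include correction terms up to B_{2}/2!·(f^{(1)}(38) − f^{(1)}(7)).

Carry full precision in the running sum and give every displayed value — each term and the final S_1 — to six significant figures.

∫_7^38 ln(x) dx evaluates to 93.6069.
Endpoint term: (f(7) + f(38))/2 = (1.94591 + 3.63759)/2 = 2.79175.
Running total after boundary: 96.3987.
k=1: B_{2}/(2)! × [f^{(1)}(38) − f^{(1)}(7)] = 1/12 × (0.0263158 − 0.142857) = -0.00971178.

S_1 ≈ 96.3889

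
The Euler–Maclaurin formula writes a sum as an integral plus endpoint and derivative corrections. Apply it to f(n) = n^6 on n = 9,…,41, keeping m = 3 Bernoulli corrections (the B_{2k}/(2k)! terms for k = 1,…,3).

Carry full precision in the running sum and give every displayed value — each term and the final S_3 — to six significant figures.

S_3 ≈ 3.02546e+10

∫_9^41 x^6 dx evaluates to 2.78214e+10.
Boundary: ½(f(9) + f(41)) = ½(531441 + 4.75010e+09) = 2.37532e+09.
So far: 3.01967e+10.
Correction k=1: B_{2}/2! · (f^{(1)}(41) − f^{(1)}(9)) = 1/12 · (6.95137e+08 − 354294) = 5.78986e+07.
Running total after k=1: 3.02546e+10.
Correction k=2: B_{4}/4! · (f^{(3)}(41) − f^{(3)}(9)) = −1/720 · (8.27052e+06 − 87480.0) = -11365.3.
Running total after k=2: 3.02546e+10.
Correction k=3: B_{6}/6! · (f^{(5)}(41) − f^{(5)}(9)) = 1/30240 · (29520.0 − 6480.00) = 0.761905.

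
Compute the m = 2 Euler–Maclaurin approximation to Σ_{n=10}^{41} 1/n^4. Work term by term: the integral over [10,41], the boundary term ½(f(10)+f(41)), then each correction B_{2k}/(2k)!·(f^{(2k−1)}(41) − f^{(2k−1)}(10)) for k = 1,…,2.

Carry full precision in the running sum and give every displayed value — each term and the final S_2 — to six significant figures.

The integral term ∫_10^41 1/x^4 dx = 0.000328497.
Boundary: ½(f(10) + f(41)) = ½(0.000100000 + 3.53887e-07) = 5.01769e-05.
So far: 0.000378674.
k=1: B_{2}/(2)! × [f^{(1)}(41) − f^{(1)}(10)] = 1/12 × (-3.45256e-08 − (-4.00000e-05)) = 3.33046e-06.
Running total after k=1: 0.000382004.
k=2: B_{4}/(4)! × [f^{(3)}(41) − f^{(3)}(10)] = −1/720 × (-6.16161e-10 − (-1.20000e-05)) = -1.66658e-08.

S_2 ≈ 0.000381988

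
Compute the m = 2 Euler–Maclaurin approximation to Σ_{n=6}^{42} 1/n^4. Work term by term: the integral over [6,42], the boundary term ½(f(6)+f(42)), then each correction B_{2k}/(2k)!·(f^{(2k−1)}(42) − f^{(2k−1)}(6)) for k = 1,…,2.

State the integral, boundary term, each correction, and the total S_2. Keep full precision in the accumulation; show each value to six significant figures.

S_2 ≈ 0.00196694

∫_6^42 1/x^4 dx evaluates to 0.00153871.
Boundary: ½(f(6) + f(42)) = ½(0.000771605 + 3.21368e-07) = 0.000385963.
Integral + boundary = 0.00192467.
Correction k=1: B_{2}/2! · (f^{(1)}(42) − f^{(1)}(6)) = 1/12 · (-3.06065e-08 − (-0.000514403)) = 4.28644e-05.
After k=1: 0.00196754.
Correction k=2: B_{4}/4! · (f^{(3)}(42) − f^{(3)}(6)) = −1/720 · (-5.20519e-10 − (-0.000428669)) = -5.95373e-07.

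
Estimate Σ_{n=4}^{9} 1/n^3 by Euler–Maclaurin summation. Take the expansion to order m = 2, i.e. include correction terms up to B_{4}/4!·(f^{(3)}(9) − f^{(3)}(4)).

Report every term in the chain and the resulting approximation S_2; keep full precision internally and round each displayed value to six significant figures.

S_2 ≈ 0.0344938

∫_4^9 1/x^3 dx evaluates to 0.0250772.
½[f(4) + f(9)] = ½[0.0156250 + 0.00137174] = 0.00849837.
Integral + boundary = 0.0335755.
k=1: B_{2}/(2)! × [f^{(1)}(9) − f^{(1)}(4)] = 1/12 × (-0.000457247 − (-0.0117188)) = 0.000938459.
After k=1: 0.0345140.
k=2: B_{4}/(4)! × [f^{(3)}(9) − f^{(3)}(4)] = −1/720 × (-0.000112901 − (-0.0146484)) = -2.01882e-05.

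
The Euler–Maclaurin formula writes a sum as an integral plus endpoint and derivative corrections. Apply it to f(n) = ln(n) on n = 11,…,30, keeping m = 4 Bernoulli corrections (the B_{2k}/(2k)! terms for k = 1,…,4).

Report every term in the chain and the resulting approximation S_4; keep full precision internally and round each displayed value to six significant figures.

S_4 ≈ 59.5538

∫_11^30 ln(x) dx evaluates to 56.6591.
Endpoint term: (f(11) + f(30))/2 = (2.39790 + 3.40120)/2 = 2.89955.
Integral + boundary = 59.5586.
Order-1 term: 1/12 · (0.0333333 − 0.0909091) = -0.00479798.
Running total after k=1: 59.5538.
Order-2 term: −1/720 · (7.40741e-05 − 0.00150263) = 1.98410e-06.
Running total after k=2: 59.5538.
Order-3 term: 1/30240 · (9.87654e-07 − 0.000149021) = -4.89529e-09.
Running total after k=3: 59.5538.
Order-4 term: −1/1209600 · (3.29218e-08 − 3.69474e-05) = 3.05179e-11.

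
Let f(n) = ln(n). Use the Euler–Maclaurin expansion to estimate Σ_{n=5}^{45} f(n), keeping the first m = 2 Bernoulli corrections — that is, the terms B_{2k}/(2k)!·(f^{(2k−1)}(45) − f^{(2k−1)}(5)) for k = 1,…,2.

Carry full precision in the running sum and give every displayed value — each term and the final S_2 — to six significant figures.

∫_5^45 ln(x) dx evaluates to 123.253.
½[f(5) + f(45)] = ½[1.60944 + 3.80666] = 2.70805.
Running total after boundary: 125.961.
Correction k=1: B_{2}/2! · (f^{(1)}(45) − f^{(1)}(5)) = 1/12 · (0.0222222 − 0.200000) = -0.0148148.
Partial sum through k=1: 125.946.
Correction k=2: B_{4}/4! · (f^{(3)}(45) − f^{(3)}(5)) = −1/720 · (2.19479e-05 − 0.0160000) = 2.21917e-05.

S_2 ≈ 125.946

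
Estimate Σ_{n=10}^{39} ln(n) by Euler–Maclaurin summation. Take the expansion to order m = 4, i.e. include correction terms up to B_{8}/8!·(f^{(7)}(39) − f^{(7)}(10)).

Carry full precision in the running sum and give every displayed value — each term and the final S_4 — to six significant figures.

The integral term ∫_10^39 ln(x) dx = 90.8531.
½[f(10) + f(39)] = ½[2.30259 + 3.66356] = 2.98307.
So far: 93.8361.
Order-1 term: 1/12 · (0.0256410 − 0.100000) = -0.00619658.
Running total after k=1: 93.8299.
Order-2 term: −1/720 · (3.37160e-05 − 0.00200000) = 2.73095e-06.
Running total after k=2: 93.8299.
Order-3 term: 1/30240 · (2.66004e-07 − 0.000240000) = -7.92771e-09.
Running total after k=3: 93.8299.
Order-4 term: −1/1209600 · (5.24663e-09 − 7.20000e-05) = 5.95195e-11.

S_4 ≈ 93.8299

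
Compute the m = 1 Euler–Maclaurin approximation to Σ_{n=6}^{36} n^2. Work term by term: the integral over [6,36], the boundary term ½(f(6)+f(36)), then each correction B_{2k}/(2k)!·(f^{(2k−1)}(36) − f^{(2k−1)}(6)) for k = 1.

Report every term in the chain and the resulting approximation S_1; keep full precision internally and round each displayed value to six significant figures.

Integral: ∫_6^36 x^2 dx = 15480.0.
Endpoint term: (f(6) + f(36))/2 = (36.0000 + 1296.00)/2 = 666.000.
Running total after boundary: 16146.0.
Order-1 term: 1/12 · (72.0000 − 12.0000) = 5.00000.

S_1 ≈ 16151.0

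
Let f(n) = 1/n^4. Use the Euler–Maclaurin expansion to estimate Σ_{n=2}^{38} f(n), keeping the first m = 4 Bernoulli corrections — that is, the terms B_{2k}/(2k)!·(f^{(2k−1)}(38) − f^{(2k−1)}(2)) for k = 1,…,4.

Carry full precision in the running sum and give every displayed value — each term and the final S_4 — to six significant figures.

S_4 ≈ 0.0822153

The integral term ∫_2^38 1/x^4 dx = 0.0416606.
½[f(2) + f(38)] = ½[0.0625000 + 4.79585e-07] = 0.0312502.
Running total after boundary: 0.0729108.
Correction k=1: B_{2}/2! · (f^{(1)}(38) − f^{(1)}(2)) = 1/12 · (-5.04826e-08 − (-0.125000)) = 0.0104167.
Running total after k=1: 0.0833275.
Correction k=2: B_{4}/4! · (f^{(3)}(38) − f^{(3)}(2)) = −1/720 · (-1.04881e-09 − (-0.937500)) = -0.00130208.
Running total after k=2: 0.0820254.
Correction k=3: B_{6}/6! · (f^{(5)}(38) − f^{(5)}(2)) = 1/30240 · (-4.06740e-11 − (-13.1250)) = 0.000434028.
Running total after k=3: 0.0824594.
Correction k=4: B_{8}/8! · (f^{(7)}(38) − f^{(7)}(2)) = −1/1209600 · (-2.53508e-12 − (-295.312)) = -0.000244141.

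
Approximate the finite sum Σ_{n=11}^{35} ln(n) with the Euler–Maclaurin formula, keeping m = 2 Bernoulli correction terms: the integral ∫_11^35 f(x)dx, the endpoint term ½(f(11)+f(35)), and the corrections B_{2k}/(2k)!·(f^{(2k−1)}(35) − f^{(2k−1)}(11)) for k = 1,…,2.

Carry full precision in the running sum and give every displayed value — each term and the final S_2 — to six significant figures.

S_2 ≈ 77.0318

∫_11^35 ln(x) dx evaluates to 74.0603.
½[f(11) + f(35)] = ½[2.39790 + 3.55535] = 2.97662.
Running total after boundary: 77.0370.
Correction k=1: B_{2}/2! · (f^{(1)}(35) − f^{(1)}(11)) = 1/12 · (0.0285714 − 0.0909091) = -0.00519481.
Running total after k=1: 77.0318.
Correction k=2: B_{4}/4! · (f^{(3)}(35) − f^{(3)}(11)) = −1/720 · (4.66472e-05 − 0.00150263) = 2.02220e-06.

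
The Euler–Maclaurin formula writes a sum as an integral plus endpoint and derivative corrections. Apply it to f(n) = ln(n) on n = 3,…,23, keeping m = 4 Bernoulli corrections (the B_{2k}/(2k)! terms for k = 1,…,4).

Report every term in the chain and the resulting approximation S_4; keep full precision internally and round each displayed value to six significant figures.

∫_3^23 ln(x) dx evaluates to 48.8205.
½[f(3) + f(23)] = ½[1.09861 + 3.13549] = 2.11705.
So far: 50.9376.
Correction k=1: B_{2}/2! · (f^{(1)}(23) − f^{(1)}(3)) = 1/12 · (0.0434783 − 0.333333) = -0.0241546.
After k=1: 50.9134.
Correction k=2: B_{4}/4! · (f^{(3)}(23) − f^{(3)}(3)) = −1/720 · (0.000164379 − 0.0740741) = 0.000102652.
After k=2: 50.9135.
Correction k=3: B_{6}/6! · (f^{(5)}(23) − f^{(5)}(3)) = 1/30240 · (3.72883e-06 − 0.0987654) = -3.26593e-06.
After k=3: 50.9135.
Correction k=4: B_{8}/8! · (f^{(7)}(23) − f^{(7)}(3)) = −1/1209600 · (2.11465e-07 − 0.329218) = 2.72171e-07.

S_4 ≈ 50.9135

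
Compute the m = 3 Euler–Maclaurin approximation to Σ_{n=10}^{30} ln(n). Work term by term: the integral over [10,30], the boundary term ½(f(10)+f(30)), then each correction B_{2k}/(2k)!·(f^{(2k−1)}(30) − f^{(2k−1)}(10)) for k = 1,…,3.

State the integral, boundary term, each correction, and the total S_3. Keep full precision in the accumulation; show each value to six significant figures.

S_3 ≈ 61.8564

The integral term ∫_10^30 ln(x) dx = 59.0101.
Boundary: ½(f(10) + f(30)) = ½(2.30259 + 3.40120) = 2.85189.
Integral + boundary = 61.8620.
k=1: B_{2}/(2)! × [f^{(1)}(30) − f^{(1)}(10)] = 1/12 × (0.0333333 − 0.100000) = -0.00555556.
After k=1: 61.8564.
k=2: B_{4}/(4)! × [f^{(3)}(30) − f^{(3)}(10)] = −1/720 × (7.40741e-05 − 0.00200000) = 2.67490e-06.
After k=2: 61.8564.
k=3: B_{6}/(6)! × [f^{(5)}(30) − f^{(5)}(10)] = 1/30240 × (9.87654e-07 − 0.000240000) = -7.90385e-09.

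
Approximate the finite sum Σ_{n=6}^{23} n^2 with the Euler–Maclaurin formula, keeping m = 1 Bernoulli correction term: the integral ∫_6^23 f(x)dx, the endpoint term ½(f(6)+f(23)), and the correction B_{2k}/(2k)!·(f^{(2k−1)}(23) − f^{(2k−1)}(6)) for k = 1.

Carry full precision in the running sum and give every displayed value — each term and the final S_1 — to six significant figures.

S_1 ≈ 4269.00

Integral: ∫_6^23 x^2 dx = 3983.67.
Boundary: ½(f(6) + f(23)) = ½(36.0000 + 529.000) = 282.500.
Integral + boundary = 4266.17.
Correction k=1: B_{2}/2! · (f^{(1)}(23) − f^{(1)}(6)) = 1/12 · (46.0000 − 12.0000) = 2.83333.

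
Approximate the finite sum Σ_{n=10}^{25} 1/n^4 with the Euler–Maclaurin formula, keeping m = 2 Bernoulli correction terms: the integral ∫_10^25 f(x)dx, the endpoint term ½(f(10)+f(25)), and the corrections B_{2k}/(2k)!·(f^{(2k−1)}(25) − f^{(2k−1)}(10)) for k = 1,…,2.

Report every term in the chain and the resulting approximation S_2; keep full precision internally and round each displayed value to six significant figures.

S_2 ≈ 0.000366563

Integral: ∫_10^25 1/x^4 dx = 0.000312000.
Boundary: ½(f(10) + f(25)) = ½(0.000100000 + 2.56000e-06) = 5.12800e-05.
So far: 0.000363280.
Correction k=1: B_{2}/2! · (f^{(1)}(25) − f^{(1)}(10)) = 1/12 · (-4.09600e-07 − (-4.00000e-05)) = 3.29920e-06.
Running total after k=1: 0.000366579.
Correction k=2: B_{4}/4! · (f^{(3)}(25) − f^{(3)}(10)) = −1/720 · (-1.96608e-08 − (-1.20000e-05)) = -1.66394e-08.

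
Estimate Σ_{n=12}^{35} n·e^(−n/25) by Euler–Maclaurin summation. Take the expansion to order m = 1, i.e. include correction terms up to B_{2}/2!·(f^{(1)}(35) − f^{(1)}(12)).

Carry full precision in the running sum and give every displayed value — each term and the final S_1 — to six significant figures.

S_1 ≈ 210.472

Integral: ∫_12^35 x·e^(−x/25) dx = 202.479.
Boundary: ½(f(12) + f(35)) = ½(7.42540 + 8.63089) = 8.02815.
Running total after boundary: 210.507.
k=1: B_{2}/(2)! × [f^{(1)}(35) − f^{(1)}(12)] = 1/12 × (-0.0986388 − 0.321767) = -0.0350338.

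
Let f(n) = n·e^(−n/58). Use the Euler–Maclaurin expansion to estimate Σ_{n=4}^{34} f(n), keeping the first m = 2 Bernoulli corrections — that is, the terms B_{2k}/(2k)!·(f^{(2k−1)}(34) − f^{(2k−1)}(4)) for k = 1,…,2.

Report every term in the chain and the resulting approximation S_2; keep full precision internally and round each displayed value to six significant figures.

S_2 ≈ 398.500

The integral term ∫_4^34 x·e^(−x/58) dx = 387.227.
Endpoint term: (f(4) + f(34))/2 = (3.73344 + 18.9188)/2 = 11.3261.
Integral + boundary = 398.553.
k=1: B_{2}/(2)! × [f^{(1)}(34) − f^{(1)}(4)] = 1/12 × (0.230249 − 0.868989) = -0.0532284.
Running total after k=1: 398.500.
k=2: B_{4}/(4)! × [f^{(3)}(34) − f^{(3)}(4)] = −1/720 × (0.000399262 − 0.000813230) = 5.74957e-07.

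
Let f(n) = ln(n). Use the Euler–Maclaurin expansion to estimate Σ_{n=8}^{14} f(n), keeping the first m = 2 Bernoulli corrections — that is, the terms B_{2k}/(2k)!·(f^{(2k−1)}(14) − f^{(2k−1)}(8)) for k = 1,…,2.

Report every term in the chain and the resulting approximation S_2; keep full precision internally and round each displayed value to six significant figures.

Integral: ∫_8^14 ln(x) dx = 14.3113.
½[f(8) + f(14)] = ½[2.07944 + 2.63906] = 2.35925.
Integral + boundary = 16.6705.
Correction k=1: B_{2}/2! · (f^{(1)}(14) − f^{(1)}(8)) = 1/12 · (0.0714286 − 0.125000) = -0.00446429.
Partial sum through k=1: 16.6661.
Correction k=2: B_{4}/4! · (f^{(3)}(14) − f^{(3)}(8)) = −1/720 · (0.000728863 − 0.00390625) = 4.41304e-06.

S_2 ≈ 16.6661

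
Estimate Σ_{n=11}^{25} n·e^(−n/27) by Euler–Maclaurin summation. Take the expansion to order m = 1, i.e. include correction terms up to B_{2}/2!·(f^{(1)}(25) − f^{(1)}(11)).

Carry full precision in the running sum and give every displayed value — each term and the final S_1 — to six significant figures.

S_1 ≈ 135.039

Integral: ∫_11^25 x·e^(−x/27) dx = 126.458.
½[f(11) + f(25)] = ½[7.31910 + 9.90411] = 8.61161.
Integral + boundary = 135.070.
Correction k=1: B_{2}/2! · (f^{(1)}(25) − f^{(1)}(11)) = 1/12 · (0.0293455 − 0.394295) = -0.0304125.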